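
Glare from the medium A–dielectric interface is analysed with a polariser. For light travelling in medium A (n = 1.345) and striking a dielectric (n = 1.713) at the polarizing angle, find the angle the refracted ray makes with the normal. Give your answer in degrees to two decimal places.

θ_B = arctan(n₂/n₁) = arctan(1.713/1.345) = 51.86°.
The refracted ray is perpendicular to the reflected ray, so θ_t = 90° − θ_B = 38.14°.

θ_t ≈ 38.14°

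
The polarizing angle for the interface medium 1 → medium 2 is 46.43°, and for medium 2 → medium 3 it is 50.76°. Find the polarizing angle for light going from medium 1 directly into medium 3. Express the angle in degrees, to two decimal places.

Each Brewster angle gives a ratio: n₂/n₁ = tan 46.43° = 1.0512, n₃/n₂ = tan 50.76° = 1.2244.
So n₃/n₁ = (n₂/n₁)(n₃/n₂) = 1.0512 × 1.2244 = 1.2871.
θ_B(1→3) = arctan(1.2871) = 52.15°.

θ_B ≈ 52.15°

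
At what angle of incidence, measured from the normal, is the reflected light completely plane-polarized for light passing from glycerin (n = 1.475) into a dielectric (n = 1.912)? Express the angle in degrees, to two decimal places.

At Brewster's angle the reflected and refracted rays are perpendicular, which with Snell's law gives tan θ_B = n₂/n₁.
Here n₂/n₁ = 1.912/1.475 = 1.2963, and Brewster's law gives tan θ_B = n₂/n₁.
So θ_B = arctan 1.2963 = 52.35°.

θ_B ≈ 52.35°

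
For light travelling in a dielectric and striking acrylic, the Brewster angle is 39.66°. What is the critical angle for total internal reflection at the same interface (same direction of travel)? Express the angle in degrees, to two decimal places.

From Brewster, n₂/n₁ = tan θ_B = tan 39.66° = 0.8290.
Then sin θ_c = n₂/n₁ = 0.8290, so θ_c = arcsin 0.8290 = 56.00°.

θ_c ≈ 56.00°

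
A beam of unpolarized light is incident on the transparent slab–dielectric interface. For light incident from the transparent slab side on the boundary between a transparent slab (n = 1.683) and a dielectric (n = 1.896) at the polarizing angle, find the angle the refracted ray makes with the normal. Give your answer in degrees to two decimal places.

tan θ_B = n₂/n₁ = 1.896/1.683 = 1.1266, so θ_B = 48.41°.
The refracted ray is perpendicular to the reflected ray, so θ_t = 90° − θ_B = 41.59°.

θ_t ≈ 41.59°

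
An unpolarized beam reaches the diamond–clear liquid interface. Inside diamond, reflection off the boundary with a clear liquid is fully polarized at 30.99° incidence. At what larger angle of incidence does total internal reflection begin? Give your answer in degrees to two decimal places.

θ_c ≈ 36.91°

From Brewster, n₂/n₁ = tan θ_B = tan 30.99° = 0.6006.
Then sin θ_c = n₂/n₁ = 0.6006, so θ_c = arcsin 0.6006 = 36.91°.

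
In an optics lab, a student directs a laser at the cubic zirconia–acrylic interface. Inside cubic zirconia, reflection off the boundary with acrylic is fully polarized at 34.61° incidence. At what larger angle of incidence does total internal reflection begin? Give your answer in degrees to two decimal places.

From Brewster, n₂/n₁ = tan θ_B = tan 34.61° = 0.6901.
Then sin θ_c = n₂/n₁ = 0.6901, so θ_c = arcsin 0.6901 = 43.64°.

θ_c ≈ 43.64°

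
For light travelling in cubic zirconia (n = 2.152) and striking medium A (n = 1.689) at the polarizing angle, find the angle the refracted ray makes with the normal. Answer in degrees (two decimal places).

First find Brewster's angle: tan θ_B = 1.689/2.152 = 0.7849, giving θ_B = 38.13°.
The refracted ray is perpendicular to the reflected ray, so θ_t = 90° − θ_B = 51.87°.

θ_t ≈ 51.87°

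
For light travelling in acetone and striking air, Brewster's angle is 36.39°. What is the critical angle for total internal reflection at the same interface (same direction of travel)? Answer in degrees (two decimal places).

tan θ_B = n₂/n₁ = tan 36.39° = 0.7370.
Total internal reflection: sin θ_c = n₂/n₁ = 0.7370.
θ_c = arcsin(0.7370) = 47.48°.

θ_c ≈ 47.48°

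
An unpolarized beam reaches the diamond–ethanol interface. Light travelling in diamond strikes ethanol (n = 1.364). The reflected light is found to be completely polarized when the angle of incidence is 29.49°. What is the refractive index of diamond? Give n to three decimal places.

n ≈ 2.412

At the Brewster angle, tan θ_B = n₂/n₁ with n₁ on the incident side (diamond) and n₂ on the transmitted side (ethanol).
n₁ = n₂ / tan θ_B = 1.364 / tan 29.49° = 2.412.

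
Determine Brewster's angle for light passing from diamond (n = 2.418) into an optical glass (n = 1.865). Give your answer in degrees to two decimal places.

Here n₂/n₁ = 1.865/2.418 = 0.7713, and Brewster's law gives tan θ_B = n₂/n₁.
θ_B = arctan(0.7713) = 37.64°.

θ_B ≈ 37.64°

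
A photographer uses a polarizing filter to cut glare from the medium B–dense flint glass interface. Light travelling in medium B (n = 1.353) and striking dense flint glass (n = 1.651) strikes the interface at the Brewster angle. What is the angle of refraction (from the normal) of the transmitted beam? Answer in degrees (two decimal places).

tan θ_B = n₂/n₁ = 1.651/1.353 = 1.2203, so θ_B = 50.67°.
Since θ_B + θ_t = 90° at Brewster incidence, θ_t = 90° − 50.67° = 39.33°.

θ_t ≈ 39.33°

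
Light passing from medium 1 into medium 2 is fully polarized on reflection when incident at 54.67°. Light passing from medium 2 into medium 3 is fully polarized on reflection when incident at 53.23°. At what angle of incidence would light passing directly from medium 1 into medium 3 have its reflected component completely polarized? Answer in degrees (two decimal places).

θ_B ≈ 62.09°

n₂/n₁ = tan 54.67° = 1.4108 and n₃/n₂ = tan 53.23° = 1.3382.
So n₃/n₁ = (n₂/n₁)(n₃/n₂) = 1.4108 × 1.3382 = 1.8879.
θ_B(1→3) = arctan(1.8879) = 62.09°.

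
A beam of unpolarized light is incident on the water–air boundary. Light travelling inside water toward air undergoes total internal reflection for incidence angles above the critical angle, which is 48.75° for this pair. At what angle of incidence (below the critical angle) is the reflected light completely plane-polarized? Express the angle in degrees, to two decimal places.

At the critical angle sin θ_c = n₂/n₁, giving n₂/n₁ = sin 48.75° = 0.7518.
Then tan θ_B = n₂/n₁ = 0.7518, so θ_B = arctan 0.7518 = 36.94°.

θ_B ≈ 36.94°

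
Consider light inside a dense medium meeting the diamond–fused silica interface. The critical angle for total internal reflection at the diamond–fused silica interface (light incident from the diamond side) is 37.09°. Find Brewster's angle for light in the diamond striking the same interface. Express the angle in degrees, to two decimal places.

n₂/n₁ = sin θ_c = sin 37.09° = 0.6031.
tan θ_B equals the same ratio, so θ_B = arctan(0.6031) = 31.09°.

θ_B ≈ 31.09°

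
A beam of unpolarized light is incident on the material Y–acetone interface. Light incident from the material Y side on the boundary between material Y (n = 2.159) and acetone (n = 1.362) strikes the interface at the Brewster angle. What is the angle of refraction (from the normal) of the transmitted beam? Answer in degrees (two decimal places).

First find Brewster's angle: tan θ_B = 1.362/2.159 = 0.6308, giving θ_B = 32.25°.
Since θ_B + θ_t = 90° at Brewster incidence, θ_t = 90° − 32.25° = 57.75°.

θ_t ≈ 57.75°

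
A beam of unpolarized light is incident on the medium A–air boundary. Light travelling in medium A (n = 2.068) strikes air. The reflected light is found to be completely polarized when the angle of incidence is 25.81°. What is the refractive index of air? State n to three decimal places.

n ≈ 1.000

Brewster's law: tan θ_B = n₂/n₁ (light incident in medium A, refracted into air).
n₂ = n₁ tan θ_B = 2.068 × tan 25.81° = 1.000.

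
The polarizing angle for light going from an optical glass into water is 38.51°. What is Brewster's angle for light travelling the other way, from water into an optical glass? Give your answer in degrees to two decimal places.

θ_B' ≈ 51.49°

tan θ_B' = n₁/n₂ = 1/tan θ_B, so θ_B' = 90° − θ_B.
θ_B' = 90° − 38.51° = 51.49°.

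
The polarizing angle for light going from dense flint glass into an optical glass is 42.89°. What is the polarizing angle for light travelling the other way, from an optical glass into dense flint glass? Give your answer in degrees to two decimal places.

θ_B' ≈ 47.11°

Reversing the direction swaps n₁ and n₂, so tan θ_B' = 1/tan θ_B and θ_B' = 90° − θ_B.
Hence θ_B' = 90° − 42.89° = 47.11°.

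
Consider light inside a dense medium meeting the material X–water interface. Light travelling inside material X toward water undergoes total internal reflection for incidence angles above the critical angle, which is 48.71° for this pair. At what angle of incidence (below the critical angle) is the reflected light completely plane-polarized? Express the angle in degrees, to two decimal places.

At the critical angle sin θ_c = n₂/n₁, giving n₂/n₁ = sin 48.71° = 0.7514.
Then tan θ_B = n₂/n₁ = 0.7514, so θ_B = arctan 0.7514 = 36.92°.

θ_B ≈ 36.92°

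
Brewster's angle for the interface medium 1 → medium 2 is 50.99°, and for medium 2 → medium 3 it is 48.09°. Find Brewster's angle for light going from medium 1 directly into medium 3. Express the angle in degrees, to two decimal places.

θ_B ≈ 53.98°

tan θ_B(1→2) = n₂/n₁ = tan 50.99° = 1.2345.
tan θ_B(2→3) = n₃/n₂ = tan 48.09° = 1.1141.
n₃/n₁ = 1.3753. Then tan θ_B(1→3) = n₃/n₁, so θ_B(1→3) = arctan(1.3753) = 53.98°.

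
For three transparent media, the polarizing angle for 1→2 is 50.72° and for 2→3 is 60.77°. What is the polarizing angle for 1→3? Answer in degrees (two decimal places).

θ_B ≈ 65.41°

n₂/n₁ = tan 50.72° = 1.2226 and n₃/n₂ = tan 60.77° = 1.7871.
Multiplying, n₃/n₁ = 1.2226 × 1.7871 = 2.1850, and θ_B(1→3) = arctan 2.1850 = 65.41°.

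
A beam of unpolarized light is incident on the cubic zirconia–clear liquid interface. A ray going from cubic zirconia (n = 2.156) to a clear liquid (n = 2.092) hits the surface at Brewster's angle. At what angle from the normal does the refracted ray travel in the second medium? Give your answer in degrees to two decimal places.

tan θ_B = n₂/n₁ = 2.092/2.156 = 0.9703, so θ_B = 44.14°.
At Brewster's angle the reflected and refracted rays are perpendicular, so θ_t = 90° − θ_B = 90° − 44.14° = 45.86°.

θ_t ≈ 45.86°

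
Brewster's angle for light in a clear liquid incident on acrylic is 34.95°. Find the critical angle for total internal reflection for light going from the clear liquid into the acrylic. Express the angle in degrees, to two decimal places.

n₂/n₁ = tan 34.95° = 0.6989; the critical angle satisfies sin θ_c = n₂/n₁.
θ_c = arcsin(0.6989) = 44.34°.

θ_c ≈ 44.34°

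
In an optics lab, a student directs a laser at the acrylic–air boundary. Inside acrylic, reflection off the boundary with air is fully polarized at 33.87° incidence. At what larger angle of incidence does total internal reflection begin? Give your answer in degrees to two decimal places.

tan θ_B = n₂/n₁ = tan 33.87° = 0.6712.
Total internal reflection: sin θ_c = n₂/n₁ = 0.6712.
θ_c = arcsin(0.6712) = 42.16°.

θ_c ≈ 42.16°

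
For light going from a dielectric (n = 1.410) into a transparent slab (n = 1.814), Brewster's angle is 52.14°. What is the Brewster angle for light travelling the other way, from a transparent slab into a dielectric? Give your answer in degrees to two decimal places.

The two Brewster angles are complementary: θ_B' = 90° − θ_B = 90° − 52.14° = 37.86°.

θ_B' ≈ 37.86°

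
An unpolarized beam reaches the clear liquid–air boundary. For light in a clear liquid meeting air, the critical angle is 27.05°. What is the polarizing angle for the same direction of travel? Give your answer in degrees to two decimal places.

sin θ_c = n₂/n₁, so n₂/n₁ = sin 27.05° = 0.4548.
Brewster: tan θ_B = n₂/n₁ = 0.4548.
θ_B = arctan(0.4548) = 24.45°.

θ_B ≈ 24.45°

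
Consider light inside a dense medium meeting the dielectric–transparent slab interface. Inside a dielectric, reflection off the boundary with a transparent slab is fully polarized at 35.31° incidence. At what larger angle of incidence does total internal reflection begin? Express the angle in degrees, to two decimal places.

From Brewster, n₂/n₁ = tan θ_B = tan 35.31° = 0.7083.
Then sin θ_c = n₂/n₁ = 0.7083, so θ_c = arcsin 0.7083 = 45.10°.

θ_c ≈ 45.10°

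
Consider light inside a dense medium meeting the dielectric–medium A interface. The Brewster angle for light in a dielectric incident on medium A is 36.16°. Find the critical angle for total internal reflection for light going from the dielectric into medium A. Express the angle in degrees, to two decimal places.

From Brewster, n₂/n₁ = tan θ_B = tan 36.16° = 0.7308.
Then sin θ_c = n₂/n₁ = 0.7308, so θ_c = arcsin 0.7308 = 46.95°.

θ_c ≈ 46.95°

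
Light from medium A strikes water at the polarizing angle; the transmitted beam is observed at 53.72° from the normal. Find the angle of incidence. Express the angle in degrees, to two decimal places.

θ_B ≈ 36.28°

Since the reflected and refracted rays are at right angles at the polarizing angle, θ_B + θ_t = 90°.
θ_B = 90° − 53.72° = 36.28°.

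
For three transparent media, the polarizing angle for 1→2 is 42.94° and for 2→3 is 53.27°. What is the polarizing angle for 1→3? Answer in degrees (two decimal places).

θ_B ≈ 51.27°

tan θ_B(1→2) = n₂/n₁ = tan 42.94° = 0.9306.
tan θ_B(2→3) = n₃/n₂ = tan 53.27° = 1.3401.
Multiplying, n₃/n₁ = 0.9306 × 1.3401 = 1.2471, and θ_B(1→3) = arctan 1.2471 = 51.27°.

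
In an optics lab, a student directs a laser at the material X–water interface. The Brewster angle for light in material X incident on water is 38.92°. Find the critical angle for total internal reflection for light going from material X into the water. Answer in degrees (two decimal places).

tan θ_B = n₂/n₁ = tan 38.92° = 0.8075.
Total internal reflection: sin θ_c = n₂/n₁ = 0.8075.
θ_c = arcsin(0.8075) = 53.85°.

θ_c ≈ 53.85°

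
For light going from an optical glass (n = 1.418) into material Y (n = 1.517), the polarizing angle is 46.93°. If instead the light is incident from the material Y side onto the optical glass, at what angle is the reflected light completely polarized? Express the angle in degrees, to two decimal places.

The two Brewster angles are complementary: θ_B' = 90° − θ_B = 90° − 46.93° = 43.07°.

θ_B' ≈ 43.07°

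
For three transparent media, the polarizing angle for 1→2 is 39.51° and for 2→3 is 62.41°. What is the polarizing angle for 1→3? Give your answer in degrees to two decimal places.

n₂/n₁ = tan 39.51° = 0.8246 and n₃/n₂ = tan 62.41° = 1.9136.
So n₃/n₁ = (n₂/n₁)(n₃/n₂) = 0.8246 × 1.9136 = 1.5780.
θ_B(1→3) = arctan(1.5780) = 57.64°.

θ_B ≈ 57.64°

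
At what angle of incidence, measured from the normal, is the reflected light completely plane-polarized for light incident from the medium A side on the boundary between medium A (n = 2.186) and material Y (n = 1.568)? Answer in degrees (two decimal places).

At Brewster's angle the reflected and refracted rays are perpendicular, which with Snell's law gives tan θ_B = n₂/n₁.
Brewster's condition: tan θ_B = n₂/n₁ = 1.568/2.186 = 0.7173. Taking the arctangent, θ_B = 35.65°.

θ_B ≈ 35.65°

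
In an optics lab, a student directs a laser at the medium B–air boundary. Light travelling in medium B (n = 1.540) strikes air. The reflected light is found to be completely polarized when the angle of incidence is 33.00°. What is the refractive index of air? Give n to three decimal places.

Brewster's law: tan θ_B = n₂/n₁ (light incident in medium B, refracted into air).
n₂ = n₁ tan θ_B = 1.540 × tan 33.00° = 1.000.

n ≈ 1.000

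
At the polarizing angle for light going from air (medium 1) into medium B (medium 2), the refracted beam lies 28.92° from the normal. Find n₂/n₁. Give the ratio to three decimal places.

n₂/n₁ ≈ 1.810

At Brewster incidence θ_B = 90° − θ_t = 90° − 28.92° = 61.08°.
Then n₂/n₁ = tan θ_B = tan 61.08° = 1.810.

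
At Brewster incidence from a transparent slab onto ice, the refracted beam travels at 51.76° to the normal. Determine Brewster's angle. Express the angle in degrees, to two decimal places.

Brewster's condition makes the reflected and refracted beams perpendicular: θ_B + θ_t = 90°.
θ_B = 90° − 51.76° = 38.24°.

θ_B ≈ 38.24°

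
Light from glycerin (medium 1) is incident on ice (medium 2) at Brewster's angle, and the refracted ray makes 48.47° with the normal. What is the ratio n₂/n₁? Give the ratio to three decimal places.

n₂/n₁ ≈ 0.886

θ_B + θ_t = 90°, so θ_B = 90° − 48.47° = 41.53°.
Then n₂/n₁ = tan θ_B = tan 41.53° = 0.886.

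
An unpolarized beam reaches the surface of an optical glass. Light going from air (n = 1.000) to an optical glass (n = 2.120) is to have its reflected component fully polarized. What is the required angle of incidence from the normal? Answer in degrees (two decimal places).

Here n₂/n₁ = 2.120/1.000 = 2.1200, and Brewster's law gives tan θ_B = n₂/n₁. Taking the arctangent, θ_B = 64.75°.

θ_B ≈ 64.75°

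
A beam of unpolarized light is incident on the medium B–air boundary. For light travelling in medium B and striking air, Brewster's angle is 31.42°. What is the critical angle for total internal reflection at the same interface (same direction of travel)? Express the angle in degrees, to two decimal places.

n₂/n₁ = tan 31.42° = 0.6109; the critical angle satisfies sin θ_c = n₂/n₁.
θ_c = arcsin(0.6109) = 37.65°.

θ_c ≈ 37.65°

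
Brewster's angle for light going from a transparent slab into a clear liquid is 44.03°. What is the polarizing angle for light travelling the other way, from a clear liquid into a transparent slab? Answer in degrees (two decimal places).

The two Brewster angles are complementary: θ_B' = 90° − θ_B = 90° − 44.03° = 45.97°.

θ_B' ≈ 45.97°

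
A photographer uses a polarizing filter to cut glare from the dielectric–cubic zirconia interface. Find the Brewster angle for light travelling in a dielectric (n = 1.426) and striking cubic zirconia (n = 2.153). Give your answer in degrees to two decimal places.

At Brewster's angle the reflected and refracted rays are perpendicular, which with Snell's law gives tan θ_B = n₂/n₁.
Here n₂/n₁ = 2.153/1.426 = 1.5098, and Brewster's law gives tan θ_B = n₂/n₁.
So θ_B = arctan 1.5098 = 56.48°.

θ_B ≈ 56.48°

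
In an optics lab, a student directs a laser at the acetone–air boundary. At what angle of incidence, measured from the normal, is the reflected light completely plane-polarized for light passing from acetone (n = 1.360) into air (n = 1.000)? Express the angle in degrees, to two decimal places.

The reflected p-component vanishes when tan θ_B = n₂/n₁.
Brewster's condition: tan θ_B = n₂/n₁ = 1.000/1.360 = 0.7353. Taking the arctangent, θ_B = 36.33°.

θ_B ≈ 36.33°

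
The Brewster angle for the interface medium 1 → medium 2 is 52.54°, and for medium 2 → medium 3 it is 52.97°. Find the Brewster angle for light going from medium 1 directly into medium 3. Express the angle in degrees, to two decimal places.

θ_B ≈ 59.97°

Each Brewster angle gives a ratio: n₂/n₁ = tan 52.54° = 1.3051, n₃/n₂ = tan 52.97° = 1.3256.
So n₃/n₁ = (n₂/n₁)(n₃/n₂) = 1.3051 × 1.3256 = 1.7301.
θ_B(1→3) = arctan(1.7301) = 59.97°.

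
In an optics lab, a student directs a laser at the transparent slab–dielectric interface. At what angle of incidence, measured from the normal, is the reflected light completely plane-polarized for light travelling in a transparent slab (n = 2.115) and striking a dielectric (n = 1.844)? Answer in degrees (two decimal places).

Brewster's condition: tan θ_B = n₂/n₁ = 1.844/2.115 = 0.8719. Taking the arctangent, θ_B = 41.08°.

θ_B ≈ 41.08°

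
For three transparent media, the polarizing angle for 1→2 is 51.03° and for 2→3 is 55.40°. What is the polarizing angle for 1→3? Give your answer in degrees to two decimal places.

θ_B ≈ 60.84°

Each Brewster angle gives a ratio: n₂/n₁ = tan 51.03° = 1.2362, n₃/n₂ = tan 55.40° = 1.4496.
Multiplying, n₃/n₁ = 1.2362 × 1.4496 = 1.7920, and θ_B(1→3) = arctan 1.7920 = 60.84°.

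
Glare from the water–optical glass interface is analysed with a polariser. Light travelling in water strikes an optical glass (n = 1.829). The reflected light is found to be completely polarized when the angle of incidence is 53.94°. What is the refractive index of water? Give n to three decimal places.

At the Brewster angle, tan θ_B = n₂/n₁ with n₁ on the incident side (water) and n₂ on the transmitted side (an optical glass).
n₁ = n₂ / tan θ_B = 1.829 / tan 53.94° = 1.332.

n ≈ 1.332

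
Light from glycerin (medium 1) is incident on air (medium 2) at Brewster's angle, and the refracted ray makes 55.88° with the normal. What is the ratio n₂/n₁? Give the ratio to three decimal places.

n₂/n₁ ≈ 0.678

At Brewster incidence θ_B = 90° − θ_t = 90° − 55.88° = 34.12°.
Then n₂/n₁ = tan θ_B = tan 34.12° = 0.678.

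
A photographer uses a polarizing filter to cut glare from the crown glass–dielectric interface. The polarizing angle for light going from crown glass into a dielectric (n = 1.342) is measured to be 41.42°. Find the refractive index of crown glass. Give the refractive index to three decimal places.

Brewster's law: tan θ_B = n₂/n₁ (light incident in crown glass, refracted into a dielectric).
n₁ = n₂ / tan θ_B = 1.342 / tan 41.42° = 1.521.

n ≈ 1.521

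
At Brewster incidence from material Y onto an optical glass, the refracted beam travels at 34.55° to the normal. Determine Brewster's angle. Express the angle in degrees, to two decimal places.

θ_B ≈ 55.45°

At Brewster's angle the reflected and refracted rays are perpendicular, so θ_B + θ_t = 90°.
So θ_B = 90° − θ_t = 90° − 34.55° = 55.45°.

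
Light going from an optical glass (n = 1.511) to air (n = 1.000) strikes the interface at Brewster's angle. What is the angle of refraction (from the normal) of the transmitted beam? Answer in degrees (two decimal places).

θ_B = arctan(n₂/n₁) = arctan(1.000/1.511) = 33.50°.
At Brewster's angle the reflected and refracted rays are perpendicular, so θ_t = 90° − θ_B = 90° − 33.50° = 56.50°.

θ_t ≈ 56.50°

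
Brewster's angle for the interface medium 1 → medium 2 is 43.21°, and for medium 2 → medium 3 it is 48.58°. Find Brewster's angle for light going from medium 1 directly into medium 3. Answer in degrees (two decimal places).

θ_B ≈ 46.80°

tan θ_B(1→2) = n₂/n₁ = tan 43.21° = 0.9394.
tan θ_B(2→3) = n₃/n₂ = tan 48.58° = 1.1335.
Multiplying, n₃/n₁ = 0.9394 × 1.1335 = 1.0648, and θ_B(1→3) = arctan 1.0648 = 46.80°.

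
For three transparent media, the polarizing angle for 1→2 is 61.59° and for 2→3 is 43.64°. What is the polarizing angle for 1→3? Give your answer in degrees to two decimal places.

tan θ_B(1→2) = n₂/n₁ = tan 61.59° = 1.8487.
tan θ_B(2→3) = n₃/n₂ = tan 43.64° = 0.9536.
Multiplying, n₃/n₁ = 1.8487 × 0.9536 = 1.7629, and θ_B(1→3) = arctan 1.7629 = 60.44°.

θ_B ≈ 60.44°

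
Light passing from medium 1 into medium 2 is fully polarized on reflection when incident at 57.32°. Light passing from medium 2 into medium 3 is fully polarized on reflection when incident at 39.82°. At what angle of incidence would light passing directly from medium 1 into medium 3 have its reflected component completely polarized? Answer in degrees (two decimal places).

tan θ_B(1→2) = n₂/n₁ = tan 57.32° = 1.5589.
tan θ_B(2→3) = n₃/n₂ = tan 39.82° = 0.8338.
So n₃/n₁ = (n₂/n₁)(n₃/n₂) = 1.5589 × 0.8338 = 1.2997.
θ_B(1→3) = arctan(1.2997) = 52.43°.

θ_B ≈ 52.43°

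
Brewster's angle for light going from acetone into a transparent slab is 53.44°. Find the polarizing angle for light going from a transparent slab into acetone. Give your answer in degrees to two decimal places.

The two Brewster angles are complementary: θ_B' = 90° − θ_B = 90° − 53.44° = 36.56°.

θ_B' ≈ 36.56°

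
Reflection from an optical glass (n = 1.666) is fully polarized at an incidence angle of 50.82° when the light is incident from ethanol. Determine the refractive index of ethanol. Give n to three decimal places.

Brewster's law: tan θ_B = n₂/n₁ (light incident in ethanol, refracted into an optical glass).
n₁ = n₂ / tan θ_B = 1.666 / tan 50.82° = 1.358.

n ≈ 1.358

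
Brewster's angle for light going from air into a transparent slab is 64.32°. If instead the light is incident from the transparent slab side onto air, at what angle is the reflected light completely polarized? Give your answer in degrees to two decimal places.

θ_B' ≈ 25.68°

The two Brewster angles are complementary: θ_B' = 90° − θ_B = 90° − 64.32° = 25.68°.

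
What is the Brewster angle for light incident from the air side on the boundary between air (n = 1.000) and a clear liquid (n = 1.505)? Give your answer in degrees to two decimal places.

Here n₂/n₁ = 1.505/1.000 = 1.5050, and Brewster's law gives tan θ_B = n₂/n₁.
θ_B = arctan(1.5050) = 56.40°.

θ_B ≈ 56.40°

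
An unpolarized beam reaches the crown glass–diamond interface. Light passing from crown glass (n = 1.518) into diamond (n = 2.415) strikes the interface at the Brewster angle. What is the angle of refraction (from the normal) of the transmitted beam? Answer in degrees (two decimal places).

θ_B = arctan(n₂/n₁) = arctan(2.415/1.518) = 57.85°.
At Brewster's angle the reflected and refracted rays are perpendicular, so θ_t = 90° − θ_B = 90° − 57.85° = 32.15°.

θ_t ≈ 32.15°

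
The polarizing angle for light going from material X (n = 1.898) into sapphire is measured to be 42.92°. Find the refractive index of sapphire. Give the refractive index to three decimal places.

At the polarizing angle, tan θ_B = n₂/n₁ with n₁ on the incident side (material X) and n₂ on the transmitted side (sapphire).
n₂ = n₁ tan θ_B = 1.898 × tan 42.92° = 1.765.

n ≈ 1.765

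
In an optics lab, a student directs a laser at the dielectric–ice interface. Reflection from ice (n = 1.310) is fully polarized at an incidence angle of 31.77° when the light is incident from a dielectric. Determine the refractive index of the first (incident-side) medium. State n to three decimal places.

n ≈ 2.115

Brewster's law: tan θ_B = n₂/n₁ (light incident in a dielectric, refracted into ice).
n₁ = n₂ / tan θ_B = 1.310 / tan 31.77° = 2.115.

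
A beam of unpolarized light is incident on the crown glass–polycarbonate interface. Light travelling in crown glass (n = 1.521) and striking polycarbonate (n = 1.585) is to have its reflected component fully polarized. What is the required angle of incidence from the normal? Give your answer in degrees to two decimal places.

The reflected p-component vanishes when tan θ_B = n₂/n₁.
tan θ_B = n₂/n₁ = 1.585/1.521 = 1.0421.
θ_B = arctan(1.0421) = 46.18°.

θ_B ≈ 46.18°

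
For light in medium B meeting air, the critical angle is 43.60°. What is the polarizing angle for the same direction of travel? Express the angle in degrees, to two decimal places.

n₂/n₁ = sin θ_c = sin 43.60° = 0.6896.
tan θ_B equals the same ratio, so θ_B = arctan(0.6896) = 34.59°.

θ_B ≈ 34.59°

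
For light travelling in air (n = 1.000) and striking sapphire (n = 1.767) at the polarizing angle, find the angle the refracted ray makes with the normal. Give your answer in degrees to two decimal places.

θ_B = arctan(n₂/n₁) = arctan(1.767/1.000) = 60.49°.
Since θ_B + θ_t = 90° at Brewster incidence, θ_t = 90° − 60.49° = 29.51°.

θ_t ≈ 29.51°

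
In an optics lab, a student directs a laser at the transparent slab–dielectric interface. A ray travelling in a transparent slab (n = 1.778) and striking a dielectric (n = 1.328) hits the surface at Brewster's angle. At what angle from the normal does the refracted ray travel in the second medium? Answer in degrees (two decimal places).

θ_t ≈ 53.24°

tan θ_B = n₂/n₁ = 1.328/1.778 = 0.7469, so θ_B = 36.76°.
At Brewster's angle the reflected and refracted rays are perpendicular, so θ_t = 90° − θ_B = 90° − 36.76° = 53.24°.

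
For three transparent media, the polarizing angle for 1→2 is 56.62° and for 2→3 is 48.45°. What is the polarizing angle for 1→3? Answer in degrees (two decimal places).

Each Brewster angle gives a ratio: n₂/n₁ = tan 56.62° = 1.5177, n₃/n₂ = tan 48.45° = 1.1283.
So n₃/n₁ = (n₂/n₁)(n₃/n₂) = 1.5177 × 1.1283 = 1.7125.
θ_B(1→3) = arctan(1.7125) = 59.72°.

θ_B ≈ 59.72°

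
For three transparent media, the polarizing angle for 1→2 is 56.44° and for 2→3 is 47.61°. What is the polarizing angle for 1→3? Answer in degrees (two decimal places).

θ_B ≈ 58.80°

Each Brewster angle gives a ratio: n₂/n₁ = tan 56.44° = 1.5074, n₃/n₂ = tan 47.61° = 1.0955.
So n₃/n₁ = (n₂/n₁)(n₃/n₂) = 1.5074 × 1.0955 = 1.6514.
θ_B(1→3) = arctan(1.6514) = 58.80°.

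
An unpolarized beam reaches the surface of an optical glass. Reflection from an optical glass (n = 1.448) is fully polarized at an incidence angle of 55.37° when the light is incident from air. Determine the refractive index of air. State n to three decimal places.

Full polarization of the reflected beam means tan θ_B = n₂/n₁, where n₁ is the incident medium (air).
n₁ = n₂ / tan θ_B = 1.448 / tan 55.37° = 1.000.

n ≈ 1.000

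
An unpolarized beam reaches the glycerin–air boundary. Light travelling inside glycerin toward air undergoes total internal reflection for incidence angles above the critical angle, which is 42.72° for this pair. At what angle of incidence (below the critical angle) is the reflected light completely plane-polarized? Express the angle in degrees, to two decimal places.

θ_B ≈ 34.15°

sin θ_c = n₂/n₁, so n₂/n₁ = sin 42.72° = 0.6784.
Brewster: tan θ_B = n₂/n₁ = 0.6784.
θ_B = arctan(0.6784) = 34.15°.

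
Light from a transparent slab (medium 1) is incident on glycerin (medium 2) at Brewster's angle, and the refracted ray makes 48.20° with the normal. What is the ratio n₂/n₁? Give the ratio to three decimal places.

n₂/n₁ ≈ 0.894

θ_B + θ_t = 90°, so θ_B = 90° − 48.20° = 41.80°.
tan θ_B = n₂/n₁, so n₂/n₁ = tan 41.80° = 0.894.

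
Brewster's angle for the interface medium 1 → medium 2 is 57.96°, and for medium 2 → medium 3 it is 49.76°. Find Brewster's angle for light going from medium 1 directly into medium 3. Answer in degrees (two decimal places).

Each Brewster angle gives a ratio: n₂/n₁ = tan 57.96° = 1.5979, n₃/n₂ = tan 49.76° = 1.1817.
So n₃/n₁ = (n₂/n₁)(n₃/n₂) = 1.5979 × 1.1817 = 1.8881.
θ_B(1→3) = arctan(1.8881) = 62.09°.

θ_B ≈ 62.09°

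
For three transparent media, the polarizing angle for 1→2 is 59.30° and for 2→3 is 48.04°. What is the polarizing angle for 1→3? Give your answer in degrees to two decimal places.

θ_B ≈ 61.90°

Each Brewster angle gives a ratio: n₂/n₁ = tan 59.30° = 1.6842, n₃/n₂ = tan 48.04° = 1.1122.
So n₃/n₁ = (n₂/n₁)(n₃/n₂) = 1.6842 × 1.1122 = 1.8731.
θ_B(1→3) = arctan(1.8731) = 61.90°.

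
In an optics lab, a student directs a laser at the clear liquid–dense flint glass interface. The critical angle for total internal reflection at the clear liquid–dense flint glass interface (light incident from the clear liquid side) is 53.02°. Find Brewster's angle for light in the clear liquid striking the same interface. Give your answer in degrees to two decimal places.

θ_B ≈ 38.62°

sin θ_c = n₂/n₁, so n₂/n₁ = sin 53.02° = 0.7988.
Brewster: tan θ_B = n₂/n₁ = 0.7988.
θ_B = arctan(0.7988) = 38.62°.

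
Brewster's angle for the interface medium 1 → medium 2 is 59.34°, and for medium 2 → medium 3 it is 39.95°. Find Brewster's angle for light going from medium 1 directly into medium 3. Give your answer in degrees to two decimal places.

θ_B ≈ 54.71°

tan θ_B(1→2) = n₂/n₁ = tan 59.34° = 1.6869.
tan θ_B(2→3) = n₃/n₂ = tan 39.95° = 0.8376.
n₃/n₁ = 1.4129. Then tan θ_B(1→3) = n₃/n₁, so θ_B(1→3) = arctan(1.4129) = 54.71°.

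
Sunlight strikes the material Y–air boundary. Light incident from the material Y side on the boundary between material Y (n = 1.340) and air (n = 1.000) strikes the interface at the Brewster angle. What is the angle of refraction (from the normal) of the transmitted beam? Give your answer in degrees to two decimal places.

tan θ_B = n₂/n₁ = 1.000/1.340 = 0.7463, so θ_B = 36.73°.
At Brewster's angle the reflected and refracted rays are perpendicular, so θ_t = 90° − θ_B = 90° − 36.73° = 53.27°.

θ_t ≈ 53.27°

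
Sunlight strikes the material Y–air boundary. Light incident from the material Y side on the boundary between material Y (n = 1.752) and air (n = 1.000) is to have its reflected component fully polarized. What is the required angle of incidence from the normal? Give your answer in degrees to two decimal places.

Brewster's condition: tan θ_B = n₂/n₁ = 1.000/1.752 = 0.5708.
So θ_B = arctan 0.5708 = 29.72°.

θ_B ≈ 29.72°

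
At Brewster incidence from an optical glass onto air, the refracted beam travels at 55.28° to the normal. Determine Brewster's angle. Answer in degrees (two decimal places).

Since the reflected and refracted rays are at right angles at the polarizing angle, θ_B + θ_t = 90°.
θ_B = 90° − 55.28° = 34.72°.

θ_B ≈ 34.72°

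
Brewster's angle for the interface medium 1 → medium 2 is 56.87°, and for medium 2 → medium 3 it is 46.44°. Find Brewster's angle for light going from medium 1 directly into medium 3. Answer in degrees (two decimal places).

tan θ_B(1→2) = n₂/n₁ = tan 56.87° = 1.5322.
tan θ_B(2→3) = n₃/n₂ = tan 46.44° = 1.0516.
n₃/n₁ = 1.6113. Then tan θ_B(1→3) = n₃/n₁, so θ_B(1→3) = arctan(1.6113) = 58.17°.

θ_B ≈ 58.17°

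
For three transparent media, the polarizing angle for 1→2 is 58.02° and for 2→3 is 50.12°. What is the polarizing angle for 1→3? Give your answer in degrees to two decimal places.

θ_B ≈ 62.45°

tan θ_B(1→2) = n₂/n₁ = tan 58.02° = 1.6016.
tan θ_B(2→3) = n₃/n₂ = tan 50.12° = 1.1968.
n₃/n₁ = 1.9168. Then tan θ_B(1→3) = n₃/n₁, so θ_B(1→3) = arctan(1.9168) = 62.45°.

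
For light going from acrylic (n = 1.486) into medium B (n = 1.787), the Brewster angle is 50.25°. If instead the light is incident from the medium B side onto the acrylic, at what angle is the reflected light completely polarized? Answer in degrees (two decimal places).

θ_B' ≈ 39.75°

tan θ_B' = n₁/n₂ = 1/tan θ_B, so θ_B' = 90° − θ_B.
θ_B' = 90° − 50.25° = 39.75°.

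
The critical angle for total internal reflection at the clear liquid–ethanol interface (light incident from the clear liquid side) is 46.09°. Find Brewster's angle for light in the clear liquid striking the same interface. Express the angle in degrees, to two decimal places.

n₂/n₁ = sin θ_c = sin 46.09° = 0.7204.
tan θ_B equals the same ratio, so θ_B = arctan(0.7204) = 35.77°.

θ_B ≈ 35.77°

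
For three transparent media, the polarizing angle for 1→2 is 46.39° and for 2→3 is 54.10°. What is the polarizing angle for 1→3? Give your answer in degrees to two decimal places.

tan θ_B(1→2) = n₂/n₁ = tan 46.39° = 1.0497.
tan θ_B(2→3) = n₃/n₂ = tan 54.10° = 1.3814.
n₃/n₁ = 1.4502. Then tan θ_B(1→3) = n₃/n₁, so θ_B(1→3) = arctan(1.4502) = 55.41°.

θ_B ≈ 55.41°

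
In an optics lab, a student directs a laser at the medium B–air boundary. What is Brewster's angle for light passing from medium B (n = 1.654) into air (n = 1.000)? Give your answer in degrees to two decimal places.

tan θ_B = n₂/n₁ = 1.000/1.654 = 0.6046. Taking the arctangent, θ_B = 31.16°.

θ_B ≈ 31.16°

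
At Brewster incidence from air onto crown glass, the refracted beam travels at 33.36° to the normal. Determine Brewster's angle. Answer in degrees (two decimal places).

Brewster's condition makes the reflected and refracted beams perpendicular: θ_B + θ_t = 90°.
θ_B = 90° − 33.36° = 56.64°.

θ_B ≈ 56.64°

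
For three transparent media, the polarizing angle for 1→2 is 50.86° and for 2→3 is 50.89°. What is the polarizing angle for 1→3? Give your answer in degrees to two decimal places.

tan θ_B(1→2) = n₂/n₁ = tan 50.86° = 1.2287.
tan θ_B(2→3) = n₃/n₂ = tan 50.89° = 1.2301.
Multiplying, n₃/n₁ = 1.2287 × 1.2301 = 1.5114, and θ_B(1→3) = arctan 1.5114 = 56.51°.

θ_B ≈ 56.51°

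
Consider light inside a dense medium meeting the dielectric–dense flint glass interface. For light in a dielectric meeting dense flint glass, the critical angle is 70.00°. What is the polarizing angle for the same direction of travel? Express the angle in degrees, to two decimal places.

θ_B ≈ 43.22°

n₂/n₁ = sin θ_c = sin 70.00° = 0.9397.
tan θ_B equals the same ratio, so θ_B = arctan(0.9397) = 43.22°.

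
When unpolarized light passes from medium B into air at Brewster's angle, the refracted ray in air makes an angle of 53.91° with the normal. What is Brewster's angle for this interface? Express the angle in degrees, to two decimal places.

θ_B ≈ 36.09°

Since the reflected and refracted rays are at right angles at the polarizing angle, θ_B + θ_t = 90°.
So θ_B = 90° − θ_t = 90° − 53.91° = 36.09°.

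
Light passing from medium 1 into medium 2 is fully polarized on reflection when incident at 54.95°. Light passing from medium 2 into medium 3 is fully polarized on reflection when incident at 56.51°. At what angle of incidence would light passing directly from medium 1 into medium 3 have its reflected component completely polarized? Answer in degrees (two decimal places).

θ_B ≈ 65.10°

n₂/n₁ = tan 54.95° = 1.4255 and n₃/n₂ = tan 56.51° = 1.5114.
Multiplying, n₃/n₁ = 1.4255 × 1.5114 = 2.1545, and θ_B(1→3) = arctan 2.1545 = 65.10°.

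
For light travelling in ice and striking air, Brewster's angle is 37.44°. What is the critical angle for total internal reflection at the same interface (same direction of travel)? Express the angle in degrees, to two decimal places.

From Brewster, n₂/n₁ = tan θ_B = tan 37.44° = 0.7657.
Then sin θ_c = n₂/n₁ = 0.7657, so θ_c = arcsin 0.7657 = 49.97°.

θ_c ≈ 49.97°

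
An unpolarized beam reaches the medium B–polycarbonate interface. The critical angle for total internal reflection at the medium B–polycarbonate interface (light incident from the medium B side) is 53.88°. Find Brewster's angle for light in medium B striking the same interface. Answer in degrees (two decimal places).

θ_B ≈ 38.93°

sin θ_c = n₂/n₁, so n₂/n₁ = sin 53.88° = 0.8078.
Brewster: tan θ_B = n₂/n₁ = 0.8078.
θ_B = arctan(0.8078) = 38.93°.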